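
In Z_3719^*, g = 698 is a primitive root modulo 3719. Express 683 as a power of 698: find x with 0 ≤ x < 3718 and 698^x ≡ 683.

243

Baby-step giant-step with m = ceil(sqrt(3718)) = 61.
Baby table (698^j mod 3719 for j=0..60):
  0:1  1:698  2:15  3:3032  4:225  5:852  6:3375  7:1623
  8:2278  9:2031  10:699  11:713  12:3047  13:3257  14:1077  15:508
  16:1279  17:182  18:590  19:2730  20:1412  21:41  22:2585  23:615
  24:1585  25:1787  26:1461  27:772  28:3320  29:423  30:1453  31:2626
  32:3200  33:2200  34:3372  35:3248  36:2233  37:373  38:24  39:1876
  40:360  41:2107  42:1681  43:1853  44:2901  45:1762  46:2606  47:397
  48:1900  49:2236  50:2467  51:69  52:3534  53:1035  54:944  55:649
  56:3003  57:2297  58:417  59:984  60:2536
Giant step factor: 698^(-61) ≡ 2661 (mod 3719).
Scan 683·2661^i mod 3719 for i = 0, 1, …:
  i=0: 683   i=1: 2591   i=2: 3344   i=3: 2536
Match at i=3, j=60: x = 3·61 + 60 = 243.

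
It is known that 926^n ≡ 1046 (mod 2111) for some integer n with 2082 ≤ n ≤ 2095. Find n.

Compute 926^2082 mod 2111 = 1558, then multiply by 926 repeatedly:
  926^2082=1558  926^2083=895  926^2084=1258  926^2085=1747  926^2086=696
  926^2087=641  926^2088=375  926^2089=1046
Found 1046 at exponent 2089.

2089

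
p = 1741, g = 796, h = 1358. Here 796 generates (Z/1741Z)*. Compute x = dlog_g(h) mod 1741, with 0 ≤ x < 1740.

981

Baby-step giant-step with m = ceil(sqrt(1740)) = 42.
Baby table (796^j mod 1741 for j=0..41):
  0:1  1:796  2:1633  3:1082  4:1218  5:1532  6:772  7:1680
  8:192  9:1365  10:156  11:565  12:562  13:1656  14:239  15:475
  16:303  17:930  18:355  19:538  20:1703  21:1090  22:622  23:668
  24:723  25:978  26:261  27:577  28:1409  29:360  30:1036  31:1163
  32:1277  33:1489  34:1364  35:1101  36:673  37:1221  38:438  39:448
  40:1444  41:364
Giant step factor: 796^(-42) ≡ 1130 (mod 1741).
Scan 1358·1130^i mod 1741 for i = 0, 1, …:
  i=0: 1358   i=1: 719   i=2: 1164   i=3: 865
  i=4: 749   i=5: 244   i=6: 642   i=7: 1204
  i=8: 799   i=9: 1032     …   i=22: 609
  i=23: 475
Match at i=23, j=15: x = 23·42 + 15 = 981.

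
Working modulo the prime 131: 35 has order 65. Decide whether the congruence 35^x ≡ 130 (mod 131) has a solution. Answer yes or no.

no

130 ∈ ⟨35⟩ iff 130^65 ≡ 1 (mod 131), since |⟨35⟩| = 65.
130^65 mod 131 = 130.
Since 130 ≠ 1, 130 does not lie in the subgroup.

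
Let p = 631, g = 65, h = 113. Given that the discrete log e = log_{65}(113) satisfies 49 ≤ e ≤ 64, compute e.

Compute 65^49 mod 631 = 629, then multiply by 65 repeatedly:
  65^49=629  65^50=501  65^51=384  65^52=351  65^53=99
  65^54=125  65^55=553  65^56=609  65^57=463  65^58=438
  65^59=75  65^60=458  65^61=113
Found 113 at exponent 61.

61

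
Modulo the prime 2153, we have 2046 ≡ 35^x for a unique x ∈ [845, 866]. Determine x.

858

Compute 35^845 mod 2153 = 401, then multiply by 35 repeatedly:
  35^845=401  35^846=1117  35^847=341  35^848=1170  35^849=43
  35^850=1505  35^851=1003  35^852=657  35^853=1465  35^854=1756
  35^855=1176  35^856=253  35^857=243  35^858=2046
Found 2046 at exponent 858.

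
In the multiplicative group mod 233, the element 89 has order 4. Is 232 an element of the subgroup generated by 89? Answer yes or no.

yes

232 ∈ ⟨89⟩ iff 232^4 ≡ 1 (mod 233), since |⟨89⟩| = 4.
232^4 mod 233 = 1.
Since 1 = 1, 232 lies in the subgroup.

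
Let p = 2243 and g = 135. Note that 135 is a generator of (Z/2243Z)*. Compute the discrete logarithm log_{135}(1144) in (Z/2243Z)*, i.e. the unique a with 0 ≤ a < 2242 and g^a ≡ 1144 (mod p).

Baby-step giant-step with m = ceil(sqrt(2242)) = 48.
Baby table (135^j mod 2243 for j=0..47):
  0:1  1:135  2:281  3:2047  4:456  5:999  6:285  7:344
  8:1580  9:215  10:2109  11:2097  12:477  13:1591  14:1700  15:714
  16:2184  17:1007  18:1365  19:349  20:12  21:1620  22:1129  23:2134
  24:986  25:773  26:1177  27:1885  28:1016  29:337  30:635  31:491
  32:1238  33:1148  34:213  35:1839  36:1535  37:869  38:679  39:1945
  40:144  41:1496  42:90  43:935  44:617  45:304  46:666  47:190
Giant step factor: 135^(-48) ≡ 1040 (mod 2243).
Scan 1144·1040^i mod 2243 for i = 0, 1, …:
  i=0: 1144   i=1: 970   i=2: 1693   i=3: 2208
  i=4: 1731   i=5: 1354   i=6: 1799   i=7: 298
  i=8: 386   i=9: 2186     …   i=30: 476
  i=31: 1580
Match at i=31, j=8: a = 31·48 + 8 = 1496.

1496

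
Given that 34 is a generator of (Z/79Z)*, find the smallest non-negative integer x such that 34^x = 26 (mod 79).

Baby-step giant-step with m = ceil(sqrt(78)) = 9.
Baby table (34^j mod 79 for j=0..8):
  0:1  1:34  2:50  3:41  4:51  5:75  6:22  7:37
  8:73
Giant step factor: 34^(-9) ≡ 12 (mod 79).
Scan 26·12^i mod 79 for i = 0, 1, …:
  i=0: 26   i=1: 75
Match at i=1, j=5: x = 1·9 + 5 = 14.

14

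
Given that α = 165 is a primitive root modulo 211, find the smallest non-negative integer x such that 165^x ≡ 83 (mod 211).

Baby-step giant-step with m = ceil(sqrt(210)) = 15.
Baby table (165^j mod 211 for j=0..14):
  0:1  1:165  2:6  3:146  4:36  5:32  6:5  7:192
  8:30  9:97  10:180  11:160  12:25  13:116  14:150
Giant step factor: 165^(-15) ≡ 67 (mod 211).
Scan 83·67^i mod 211 for i = 0, 1, …:
  i=0: 83   i=1: 75   i=2: 172   i=3: 130
  i=4: 59   i=5: 155   i=6: 46   i=7: 128
  i=8: 136   i=9: 39   i=10: 81   i=11: 152
  i=12: 56   i=13: 165
Match at i=13, j=1: x = 13·15 + 1 = 196.

196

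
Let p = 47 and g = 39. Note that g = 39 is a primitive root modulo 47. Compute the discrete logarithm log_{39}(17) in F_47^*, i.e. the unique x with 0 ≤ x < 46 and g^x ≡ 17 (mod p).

Successive powers of 39 modulo 47:
  39^0=1  39^1=39  39^2=17
So 39^2 ≡ 17 (mod 47), giving x = 2.

2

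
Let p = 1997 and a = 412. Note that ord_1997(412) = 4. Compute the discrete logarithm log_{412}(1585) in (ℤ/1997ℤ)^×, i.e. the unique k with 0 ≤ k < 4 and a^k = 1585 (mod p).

3

Successive powers of 412 modulo 1997:
  412^0=1  412^1=412  412^2=1996  412^3=1585
So 412^3 ≡ 1585 (mod 1997), giving k = 3.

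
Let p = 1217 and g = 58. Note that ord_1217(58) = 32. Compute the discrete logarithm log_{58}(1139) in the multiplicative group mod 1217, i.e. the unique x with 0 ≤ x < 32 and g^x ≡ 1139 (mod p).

24

Successive powers of 58 modulo 1217:
  58^0=1  58^1=58  58^2=930  58^3=392  58^4=830  58^5=677
  58^6=322  58^7=421  58^8=78  58^9=873  58^10=737  58^11=151
  58^12=239  58^13=475  58^14=776  58^15=1196  58^16=1216  58^17=1159
  58^18=287  58^19=825  58^20=387  58^21=540  58^22=895  58^23=796
  58^24=1139
So 58^24 ≡ 1139 (mod 1217), giving x = 24.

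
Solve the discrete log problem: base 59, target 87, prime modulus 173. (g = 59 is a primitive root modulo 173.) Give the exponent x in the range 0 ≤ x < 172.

Baby-step giant-step with m = ceil(sqrt(172)) = 14.
Baby table (59^j mod 173 for j=0..13):
  0:1  1:59  2:21  3:28  4:95  5:69  6:92  7:65
  8:29  9:154  10:90  11:120  12:160  13:98
Giant step factor: 59^(-14) ≡ 64 (mod 173).
Scan 87·64^i mod 173 for i = 0, 1, …:
  i=0: 87   i=1: 32   i=2: 145   i=3: 111
  i=4: 11   i=5: 12   i=6: 76   i=7: 20
  i=8: 69
Match at i=8, j=5: x = 8·14 + 5 = 117.

117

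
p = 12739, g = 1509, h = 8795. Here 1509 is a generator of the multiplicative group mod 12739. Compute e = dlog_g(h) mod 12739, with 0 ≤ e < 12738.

Baby-step giant-step with m = ceil(sqrt(12738)) = 113.
Baby table (1509^j mod 12739 for j=0..112):
  0:1  1:1509  2:9539  3:12020  4:10583  5:7780  6:7401  7:8745
  8:11340  9:3583  10:5411  11:12239  12:9840  13:7625  14:2808  15:7924
  16:8134  17:6549  18:9716  19:11594  20:4699  21:7907  22:7959  23:9993
  24:9200  25:10029  26:12568  27:9480  28:12162  29:8298  30:11984  31:7215
  32:8329  33:7807  34:9927  35:11518  36:4666  37:9066  38:11647  39:8242
  40:3914  41:8069  42:10376  43:1153  44:7373  45:4710  46:11767  47:10976
  48:2084  49:10962  50:6436  51:4806  52:3763  53:9512  54:9494  55:7810
  56:1715  57:1918  58:2509  59:2598  60:9509  61:4967  62:4671  63:3872
  64:8386  65:4647  66:5873  67:8752  68:9164  69:6661  70:378  71:9886
  72:605  73:8476  74:328  75:10870  76:7737  77:6209  78:6216  79:4040
  80:7118  81:2085  82:12471  83:3236  84:4087  85:1607  86:4553  87:4156
  88:3816  89:316  90:5501  91:7920  92:2098  93:6610  94:12592  95:7479
  96:11796  97:3781  98:11196  99:2850  100:7607  101:1124  102:1829  103:8337
  104:7140  105:9805  106:5766  107:157  108:7611  109:7160  110:1768  111:5461
  112:11255
Giant step factor: 1509^(-113) ≡ 8604 (mod 12739).
Scan 8795·8604^i mod 12739 for i = 0, 1, …:
  i=0: 8795   i=1: 2520   i=2: 302   i=3: 12391
  i=4: 12212   i=5: 776   i=6: 1468   i=7: 6323
  i=8: 7562   i=9: 5375     …   i=17: 4817
  i=18: 5501
Match at i=18, j=90: e = 18·113 + 90 = 2124.

2124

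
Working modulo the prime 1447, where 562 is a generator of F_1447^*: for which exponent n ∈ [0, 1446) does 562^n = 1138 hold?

Baby-step giant-step with m = ceil(sqrt(1446)) = 39.
Baby table (562^j mod 1447 for j=0..38):
  0:1  1:562  2:398  3:838  4:681  5:714  6:449  7:560
  8:721  9:42  10:452  11:799  12:468  13:1109  14:1048  15:47
  16:368  17:1342  18:317  19:173  20:277  21:845  22:274  23:606
  24:527  25:986  26:1378  27:291  28:31  29:58  30:762  31:1379
  32:853  33:429  34:896  35:1443  36:646  37:1302  38:989
Giant step factor: 562^(-39) ≡ 1081 (mod 1447).
Scan 1138·1081^i mod 1447 for i = 0, 1, …:
  i=0: 1138   i=1: 228   i=2: 478   i=3: 139
  i=4: 1218   i=5: 1335   i=6: 476   i=7: 871
  i=8: 1001   i=9: 1172   i=10: 807   i=11: 1273
  i=12: 16   i=13: 1379
Match at i=13, j=31: n = 13·39 + 31 = 538.

538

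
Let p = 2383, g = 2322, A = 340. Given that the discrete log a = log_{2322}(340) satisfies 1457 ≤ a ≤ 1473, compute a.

Compute 2322^1457 mod 2383 = 614, then multiply by 2322 repeatedly:
  2322^1457=614  2322^1458=674  2322^1459=1780  2322^1460=1038  2322^1461=1023
  2322^1462=1938  2322^1463=932  2322^1464=340
Found 340 at exponent 1464.

1464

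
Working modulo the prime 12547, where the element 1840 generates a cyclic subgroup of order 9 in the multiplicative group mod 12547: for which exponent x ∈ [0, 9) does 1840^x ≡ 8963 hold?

Successive powers of 1840 modulo 12547:
  1840^0=1  1840^1=1840  1840^2=10457  1840^3=6329  1840^4=1744  1840^5=9475
  1840^6=6217  1840^7=8963
So 1840^7 ≡ 8963 (mod 12547), giving x = 7.

7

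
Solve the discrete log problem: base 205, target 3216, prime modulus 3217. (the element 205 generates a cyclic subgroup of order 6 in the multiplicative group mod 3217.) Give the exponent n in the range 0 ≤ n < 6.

Successive powers of 205 modulo 3217:
  205^0=1  205^1=205  205^2=204  205^3=3216
So 205^3 ≡ 3216 (mod 3217), giving n = 3.

3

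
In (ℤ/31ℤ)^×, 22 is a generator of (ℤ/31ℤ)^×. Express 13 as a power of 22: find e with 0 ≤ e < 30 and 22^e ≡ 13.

13

Successive powers of 22 modulo 31:
  22^0=1  22^1=22  22^2=19  22^3=15  22^4=20  22^5=6
  22^6=8  22^7=21  22^8=28  22^9=27  22^10=5  22^11=17
  22^12=2  22^13=13
So 22^13 ≡ 13 (mod 31), giving e = 13.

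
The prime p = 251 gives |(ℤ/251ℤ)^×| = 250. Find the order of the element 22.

The order of 22 must divide p − 1 = 250 = 2 · 5^3.
Divisors: 1, 2, 5, 10, 25, 50, 125, 250.
Check each in increasing order: 22^1 ≡ 22;  22^2 ≡ 233;  22^5 ≡ 100;  22^10 ≡ 211;  22^25 ≡ 113;  22^50 ≡ 219;  22^125 ≡ 1.
Smallest exponent giving 1 is 125.

125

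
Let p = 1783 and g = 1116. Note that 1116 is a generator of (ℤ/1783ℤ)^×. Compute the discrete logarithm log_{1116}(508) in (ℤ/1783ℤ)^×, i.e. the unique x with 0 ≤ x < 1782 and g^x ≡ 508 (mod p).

Baby-step giant-step with m = ceil(sqrt(1782)) = 43.
Baby table (1116^j mod 1783 for j=0..42):
  0:1  1:1116  2:922  3:161  4:1376  5:453  6:959  7:444
  8:1613  9:1061  10:164  11:1158  12:1436  13:1442  14:1006  15:1189
  16:372  17:1496  18:648  19:1053  20:151  21:914  22:148  23:1132
  24:948  25:649  26:386  27:1073  28:1075  29:1524  30:1585  31:124
  32:1093  33:216  34:351  35:1239  36:899  37:1238  38:1566  39:316
  40:1405  41:723  42:952
Giant step factor: 1116^(-43) ≡ 1715 (mod 1783).
Scan 508·1715^i mod 1783 for i = 0, 1, …:
  i=0: 508   i=1: 1116
Match at i=1, j=1: x = 1·43 + 1 = 44.

44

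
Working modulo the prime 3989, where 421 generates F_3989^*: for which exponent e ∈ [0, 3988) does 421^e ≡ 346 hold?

1911

Baby-step giant-step with m = ceil(sqrt(3988)) = 64.
Baby table (421^j mod 3989 for j=0..63):
  0:1  1:421  2:1725  3:227  4:3820  5:653  6:3661  7:1527
  8:638  9:1335  10:3575  11:1222  12:3870  13:1758  14:2153  15:910
  16:166  17:2073  18:3131  19:1781  20:3858  21:695  22:1398  23:2175
  24:2194  25:2215  26:3078  27:3402  28:191  29:631  30:2377  31:3467
  32:3622  33:1064  34:1176  35:460  36:2188  37:3678  38:706  39:2040
  40:1205  41:702  42:356  43:2283  44:3783  45:1032  46:3660  47:1106
  48:2902  49:1108  50:3744  51:569  52:209  53:231  54:1515  55:3564
  56:580  57:851  58:3250  59:23  60:1705  61:3774  62:1232  63:102
Giant step factor: 421^(-64) ≡ 2069 (mod 3989).
Scan 346·2069^i mod 3989 for i = 0, 1, …:
  i=0: 346   i=1: 1843   i=2: 3672   i=3: 2312
  i=4: 717   i=5: 3554   i=6: 1499   i=7: 1978
  i=8: 3757   i=9: 2661     …   i=28: 3314
  i=29: 3564
Match at i=29, j=55: e = 29·64 + 55 = 1911.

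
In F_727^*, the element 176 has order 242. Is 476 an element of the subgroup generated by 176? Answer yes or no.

no

476 ∈ ⟨176⟩ iff 476^242 ≡ 1 (mod 727), since |⟨176⟩| = 242.
476^242 mod 727 = 281.
Since 281 ≠ 1, 476 does not lie in the subgroup.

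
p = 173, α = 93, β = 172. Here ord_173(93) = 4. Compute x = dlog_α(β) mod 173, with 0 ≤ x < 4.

Successive powers of 93 modulo 173:
  93^0=1  93^1=93  93^2=172
So 93^2 ≡ 172 (mod 173), giving x = 2.

2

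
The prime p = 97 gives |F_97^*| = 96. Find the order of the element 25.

48

The order of 25 must divide p − 1 = 96 = 2^5 · 3.
Divisors: 1, 2, 3, 4, 6, 8, 12, 16, 24, 32, 48, 96.
Check each in increasing order: 25^1 ≡ 25;  25^2 ≡ 43;  25^3 ≡ 8;  25^4 ≡ 6;  25^6 ≡ 64;  25^8 ≡ 36;  25^12 ≡ 22;  25^16 ≡ 35;  25^24 ≡ 96;  25^32 ≡ 61;  25^48 ≡ 1.
Smallest exponent giving 1 is 48.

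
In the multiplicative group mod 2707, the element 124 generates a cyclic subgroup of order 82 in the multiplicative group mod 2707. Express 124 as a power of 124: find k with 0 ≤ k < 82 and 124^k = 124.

Baby-step giant-step with m = ceil(sqrt(82)) = 10.
Baby table (124^j mod 2707 for j=0..9):
  0:1  1:124  2:1841  3:896  4:117  5:973  6:1544  7:1966
  8:154  9:147
Giant step factor: 124^(-10) ≡ 1667 (mod 2707).
Scan 124·1667^i mod 2707 for i = 0, 1, …:
  i=0: 124
Match at i=0, j=1: k = 0·10 + 1 = 1.

1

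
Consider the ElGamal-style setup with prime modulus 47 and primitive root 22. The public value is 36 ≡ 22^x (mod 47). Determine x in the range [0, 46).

Baby-step giant-step with m = ceil(sqrt(46)) = 7.
Baby table (22^j mod 47 for j=0..6):
  0:1  1:22  2:14  3:26  4:8  5:35  6:18
Giant step factor: 22^(-7) ≡ 40 (mod 47).
Scan 36·40^i mod 47 for i = 0, 1, …:
  i=0: 36   i=1: 30   i=2: 25   i=3: 13
  i=4: 3   i=5: 26
Match at i=5, j=3: x = 5·7 + 3 = 38.

38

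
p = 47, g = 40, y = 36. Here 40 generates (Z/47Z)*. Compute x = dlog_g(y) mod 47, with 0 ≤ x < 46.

34

Baby-step giant-step with m = ceil(sqrt(46)) = 7.
Baby table (40^j mod 47 for j=0..6):
  0:1  1:40  2:2  3:33  4:4  5:19  6:8
Giant step factor: 40^(-7) ≡ 26 (mod 47).
Scan 36·26^i mod 47 for i = 0, 1, …:
  i=0: 36   i=1: 43   i=2: 37   i=3: 22
  i=4: 8
Match at i=4, j=6: x = 4·7 + 6 = 34.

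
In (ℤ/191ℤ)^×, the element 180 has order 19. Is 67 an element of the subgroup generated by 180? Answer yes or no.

⟨180⟩ has order 19; its elements mod 191 are {1, 5, 6, 25, 30, 32, 36, 52, 69, 107, 121, 125, 136, 150, 153, 154, 160, 177, 180}.
67 is not in this set.

no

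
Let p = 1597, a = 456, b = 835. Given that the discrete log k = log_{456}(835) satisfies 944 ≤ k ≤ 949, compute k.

949

Compute 456^944 mod 1597 = 268, then multiply by 456 repeatedly:
  456^944=268  456^945=836  456^946=1130  456^947=1046  456^948=1070
  456^949=835
Found 835 at exponent 949.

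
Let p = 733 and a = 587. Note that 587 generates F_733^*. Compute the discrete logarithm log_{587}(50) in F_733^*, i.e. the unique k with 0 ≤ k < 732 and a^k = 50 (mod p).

Baby-step giant-step with m = ceil(sqrt(732)) = 28.
Baby table (587^j mod 733 for j=0..27):
  0:1  1:587  2:59  3:182  4:549  5:476  6:139  7:230
  8:138  9:376  10:79  11:194  12:263  13:451  14:124  15:221
  16:719  17:578  18:640  19:384  20:377  21:666  22:253  23:445
  24:267  25:600  26:360  27:216
Giant step factor: 587^(-28) ≡ 388 (mod 733).
Scan 50·388^i mod 733 for i = 0, 1, …:
  i=0: 50   i=1: 342   i=2: 23   i=3: 128
  i=4: 553   i=5: 528   i=6: 357   i=7: 712
  i=8: 648   i=9: 5     …   i=18: 367
  i=19: 194
Match at i=19, j=11: k = 19·28 + 11 = 543.

543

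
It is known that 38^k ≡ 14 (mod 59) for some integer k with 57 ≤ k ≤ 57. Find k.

57

Compute 38^57 mod 59 = 14, then multiply by 38 repeatedly:
  38^57=14
Found 14 at exponent 57.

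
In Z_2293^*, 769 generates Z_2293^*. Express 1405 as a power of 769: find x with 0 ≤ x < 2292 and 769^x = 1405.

569

Baby-step giant-step with m = ceil(sqrt(2292)) = 48.
Baby table (769^j mod 2293 for j=0..47):
  0:1  1:769  2:2060  3:1970  4:1550  5:1883  6:1144  7:1517
  8:1729  9:1954  10:711  11:1025  12:1726  13:1940  14:1410  15:1994
  16:1662  17:877  18:271  19:2029  20:1061  21:1894  22:431  23:1247
  24:469  25:660  26:787  27:2144  28:69  29:322  30:2267  31:643
  32:1472  33:1519  34:974  35:1488  36:65  37:1832  38:906  39:1935
  40:2151  41:866  42:984  43:6  44:28  45:895  46:355  47:128
Giant step factor: 769^(-48) ≡ 1936 (mod 2293).
Scan 1405·1936^i mod 2293 for i = 0, 1, …:
  i=0: 1405   i=1: 582   i=2: 889   i=3: 1354
  i=4: 445   i=5: 1645   i=6: 2036   i=7: 29
  i=8: 1112   i=9: 1998   i=10: 2130   i=11: 866
Match at i=11, j=41: x = 11·48 + 41 = 569.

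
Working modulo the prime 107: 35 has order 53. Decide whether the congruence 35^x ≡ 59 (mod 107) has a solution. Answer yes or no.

no

59 ∈ ⟨35⟩ iff 59^53 ≡ 1 (mod 107), since |⟨35⟩| = 53.
59^53 mod 107 = 106.
Since 106 ≠ 1, 59 does not lie in the subgroup.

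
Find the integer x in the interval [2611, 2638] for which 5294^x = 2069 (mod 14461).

2615

Compute 5294^2611 mod 14461 = 3496, then multiply by 5294 repeatedly:
  5294^2611=3496  5294^2612=12205  5294^2613=1522  5294^2614=2691  5294^2615=2069
Found 2069 at exponent 2615.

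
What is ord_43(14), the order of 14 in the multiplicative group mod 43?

21

The order of 14 must divide p − 1 = 42 = 2 · 3 · 7.
Divisors: 1, 2, 3, 6, 7, 14, 21, 42.
Check each in increasing order: 14^1 ≡ 14;  14^2 ≡ 24;  14^3 ≡ 35;  14^6 ≡ 21;  14^7 ≡ 36;  14^14 ≡ 6;  14^21 ≡ 1.
Smallest exponent giving 1 is 21.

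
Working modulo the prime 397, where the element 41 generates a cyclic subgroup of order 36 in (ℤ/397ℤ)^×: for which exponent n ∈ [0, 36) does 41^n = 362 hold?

24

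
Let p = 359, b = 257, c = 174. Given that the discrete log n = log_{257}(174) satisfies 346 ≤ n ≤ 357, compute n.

351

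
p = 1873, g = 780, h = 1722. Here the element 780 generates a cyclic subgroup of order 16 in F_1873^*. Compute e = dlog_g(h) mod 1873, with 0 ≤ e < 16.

Successive powers of 780 modulo 1873:
  780^0=1  780^1=780  780^2=1548  780^3=1228  780^4=737  780^5=1722
So 780^5 ≡ 1722 (mod 1873), giving e = 5.

5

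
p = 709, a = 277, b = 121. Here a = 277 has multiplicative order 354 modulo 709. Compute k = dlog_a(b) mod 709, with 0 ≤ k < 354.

Baby-step giant-step with m = ceil(sqrt(354)) = 19.
Baby table (277^j mod 709 for j=0..18):
  0:1  1:277  2:157  3:240  4:543  5:103  6:171  7:573
  8:614  9:627  10:683  11:597  12:172  13:141  14:62  15:158
  16:517  17:700  18:343
Giant step factor: 277^(-19) ≡ 142 (mod 709).
Scan 121·142^i mod 709 for i = 0, 1, …:
  i=0: 121   i=1: 166   i=2: 175   i=3: 35
  i=4: 7   i=5: 285   i=6: 57   i=7: 295
  i=8: 59   i=9: 579   i=10: 683
Match at i=10, j=10: k = 10·19 + 10 = 200.

200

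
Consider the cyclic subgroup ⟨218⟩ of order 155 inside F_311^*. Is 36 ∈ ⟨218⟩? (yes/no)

yes

36 ∈ ⟨218⟩ iff 36^155 ≡ 1 (mod 311), since |⟨218⟩| = 155.
36^155 mod 311 = 1.
Since 1 = 1, 36 lies in the subgroup.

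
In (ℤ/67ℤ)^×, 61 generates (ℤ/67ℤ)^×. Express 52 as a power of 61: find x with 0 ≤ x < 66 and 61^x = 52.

3

Successive powers of 61 modulo 67:
  61^0=1  61^1=61  61^2=36  61^3=52
So 61^3 ≡ 52 (mod 67), giving x = 3.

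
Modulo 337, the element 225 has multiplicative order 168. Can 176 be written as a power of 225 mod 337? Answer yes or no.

no

176 ∈ ⟨225⟩ iff 176^168 ≡ 1 (mod 337), since |⟨225⟩| = 168.
176^168 mod 337 = 336.
Since 336 ≠ 1, 176 does not lie in the subgroup.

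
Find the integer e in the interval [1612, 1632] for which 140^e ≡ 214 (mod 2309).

1619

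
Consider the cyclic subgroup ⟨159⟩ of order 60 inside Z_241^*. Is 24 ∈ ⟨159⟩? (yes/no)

24 ∈ ⟨159⟩ iff 24^60 ≡ 1 (mod 241), since |⟨159⟩| = 60.
24^60 mod 241 = 1.
Since 1 = 1, 24 lies in the subgroup.

yes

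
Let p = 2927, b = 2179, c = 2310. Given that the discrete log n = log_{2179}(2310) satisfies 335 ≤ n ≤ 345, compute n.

339

Compute 2179^335 mod 2927 = 56, then multiply by 2179 repeatedly:
  2179^335=56  2179^336=2017  2179^337=1616  2179^338=83  2179^339=2310
Found 2310 at exponent 339.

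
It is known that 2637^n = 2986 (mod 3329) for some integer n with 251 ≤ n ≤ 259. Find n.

258

Compute 2637^251 mod 3329 = 981, then multiply by 2637 repeatedly:
  2637^251=981  2637^252=264  2637^253=407  2637^254=1321  2637^255=1343
  2637^256=2764  2637^257=1487  2637^258=2986
Found 2986 at exponent 258.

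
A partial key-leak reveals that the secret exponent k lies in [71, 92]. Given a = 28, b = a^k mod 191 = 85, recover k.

Compute 28^71 mod 191 = 87, then multiply by 28 repeatedly:
  28^71=87  28^72=144  28^73=21  28^74=15  28^75=38
  28^76=109  28^77=187  28^78=79  28^79=111  28^80=52
  28^81=119  28^82=85
Found 85 at exponent 82.

82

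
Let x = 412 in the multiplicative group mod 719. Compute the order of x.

359

The order of 412 must divide p − 1 = 718 = 2 · 359.
Divisors: 1, 2, 359, 718.
Check each in increasing order: 412^1 ≡ 412;  412^2 ≡ 60;  412^359 ≡ 1.
Smallest exponent giving 1 is 359.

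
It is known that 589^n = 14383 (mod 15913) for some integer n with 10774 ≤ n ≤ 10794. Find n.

10781

Compute 589^10774 mod 15913 = 2504, then multiply by 589 repeatedly:
  589^10774=2504  589^10775=10860  589^10776=15427  589^10777=180  589^10778=10542
  589^10779=3168  589^10780=4131  589^10781=14383
Found 14383 at exponent 10781.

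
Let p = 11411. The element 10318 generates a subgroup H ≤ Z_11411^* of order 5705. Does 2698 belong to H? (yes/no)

yes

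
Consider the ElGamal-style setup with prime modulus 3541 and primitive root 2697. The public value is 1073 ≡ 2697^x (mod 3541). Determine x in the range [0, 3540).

Baby-step giant-step with m = ceil(sqrt(3540)) = 60.
Baby table (2697^j mod 3541 for j=0..59):
  0:1  1:2697  2:595  3:642  4:3466  5:3103  6:1408  7:1424
  8:2084  9:981  10:630  11:2971  12:3045  13:786  14:2324  15:258
  16:1790  17:1247  18:2750  19:1896  20:308  21:2082  22:2669  23:2981
  24:1687  25:3195  26:1662  27:3049  28:951  29:1163  30:2826  31:1490
  32:3036  33:1300  34:510  35:1562  36:2465  37:1648  38:701  39:3244
  40:2798  41:335  42:540  43:1029  44:2610  45:3203  46:1992  47:727
  48:2546  49:563  50:2863  51:2131  52:264  53:267  54:1276  55:3061
  56:1446  57:1221  58:3448  59:590
Giant step factor: 2697^(-60) ≡ 193 (mod 3541).
Scan 1073·193^i mod 3541 for i = 0, 1, …:
  i=0: 1073   i=1: 1711   i=2: 910   i=3: 2121
  i=4: 2138   i=5: 1878   i=6: 1272   i=7: 1167
  i=8: 2148   i=9: 267
Match at i=9, j=53: x = 9·60 + 53 = 593.

593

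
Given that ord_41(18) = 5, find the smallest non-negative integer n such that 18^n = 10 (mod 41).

3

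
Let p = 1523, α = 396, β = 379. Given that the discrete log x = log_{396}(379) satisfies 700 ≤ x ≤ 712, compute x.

Compute 396^700 mod 1523 = 102, then multiply by 396 repeatedly:
  396^700=102  396^701=794  396^702=686  396^703=562  396^704=194
  396^705=674  396^706=379
Found 379 at exponent 706.

706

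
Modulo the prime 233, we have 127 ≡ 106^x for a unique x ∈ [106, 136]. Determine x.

117

Compute 106^106 mod 233 = 26, then multiply by 106 repeatedly:
  106^106=26  106^107=193  106^108=187  106^109=17  106^110=171
  106^111=185  106^112=38  106^113=67  106^114=112  106^115=222
  106^116=232  106^117=127
Found 127 at exponent 117.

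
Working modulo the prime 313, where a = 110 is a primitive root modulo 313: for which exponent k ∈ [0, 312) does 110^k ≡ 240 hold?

75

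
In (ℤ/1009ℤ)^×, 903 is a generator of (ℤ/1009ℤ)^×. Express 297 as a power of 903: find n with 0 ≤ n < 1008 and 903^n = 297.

Baby-step giant-step with m = ceil(sqrt(1008)) = 32.
Baby table (903^j mod 1009 for j=0..31):
  0:1  1:903  2:137  3:613  4:607  5:234  6:421  7:779
  8:164  9:778  10:270  11:641  12:666  13:34  14:432  15:622
  16:662  17:458  18:893  19:188  20:252  21:531  22:218  23:99
  24:605  25:446  26:147  27:562  28:968  29:310  30:437  31:92
Giant step factor: 903^(-32) ≡ 606 (mod 1009).
Scan 297·606^i mod 1009 for i = 0, 1, …:
  i=0: 297   i=1: 380   i=2: 228   i=3: 944
  i=4: 970   i=5: 582   i=6: 551   i=7: 936
  i=8: 158   i=9: 902     …   i=21: 624
  i=22: 778
Match at i=22, j=9: n = 22·32 + 9 = 713.

713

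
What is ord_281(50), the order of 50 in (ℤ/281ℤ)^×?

35

The order of 50 must divide p − 1 = 280 = 2^3 · 5 · 7.
Divisors: 1, 2, 4, 5, 7, 8, 10, 14, 20, 28, 35, 40, 56, 70, 140, 280.
Check each in increasing order: 50^1 ≡ 50;  50^2 ≡ 252;  50^4 ≡ 279;  50^5 ≡ 181;  50^7 ≡ 90;  50^8 ≡ 4;  50^10 ≡ 165;  50^14 ≡ 232;  50^20 ≡ 249;  50^28 ≡ 153;  50^35 ≡ 1.
Smallest exponent giving 1 is 35.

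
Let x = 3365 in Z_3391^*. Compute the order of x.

The order of 3365 must divide p − 1 = 3390 = 2 · 3 · 5 · 113.
Divisors: 1, 2, 3, 5, 6, 10, 15, 30, 113, 226, 339, 565, 678, 1130, 1695, 3390.
Check each in increasing order: 3365^1 ≡ 3365;  3365^2 ≡ 676;  3365^3 ≡ 2770;  3365^5 ≡ 688;  3365^6 ≡ 2458;  3365^10 ≡ 1995;  3365^15 ≡ 2596;  3365^30 ≡ 1299;  3365^113 ≡ 576;  3365^226 ≡ 2849;  3365^339 ≡ 3171;  3365^565 ≡ 555;  3365^678 ≡ 926;  3365^1130 ≡ 2835;  3365^1695 ≡ 1.
Smallest exponent giving 1 is 1695.

1695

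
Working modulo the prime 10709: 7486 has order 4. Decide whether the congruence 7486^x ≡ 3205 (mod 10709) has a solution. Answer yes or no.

3205 ∈ ⟨7486⟩ iff 3205^4 ≡ 1 (mod 10709), since |⟨7486⟩| = 4.
3205^4 mod 10709 = 4855.
Since 4855 ≠ 1, 3205 does not lie in the subgroup.

no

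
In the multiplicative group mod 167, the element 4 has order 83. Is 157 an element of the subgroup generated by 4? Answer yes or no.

yes

157 ∈ ⟨4⟩ iff 157^83 ≡ 1 (mod 167), since |⟨4⟩| = 83.
157^83 mod 167 = 1.
Since 1 = 1, 157 lies in the subgroup.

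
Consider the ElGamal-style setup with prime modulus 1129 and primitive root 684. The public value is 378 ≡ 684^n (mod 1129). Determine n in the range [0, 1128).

Baby-step giant-step with m = ceil(sqrt(1128)) = 34.
Baby table (684^j mod 1129 for j=0..33):
  0:1  1:684  2:450  3:712  4:409  5:893  6:23  7:1055
  8:189  9:570  10:375  11:217  12:529  13:556  14:960  15:691
  16:722  17:475  18:877  19:369  20:629  21:87  22:800  23:764
  24:978  25:584  26:919  27:872  28:336  29:637  30:1043  31:1013
  32:815  33:863
Giant step factor: 684^(-34) ≡ 929 (mod 1129).
Scan 378·929^i mod 1129 for i = 0, 1, …:
  i=0: 378   i=1: 43   i=2: 432   i=3: 533
  i=4: 655   i=5: 1093   i=6: 426   i=7: 604
  i=8: 3   i=9: 529
Match at i=9, j=12: n = 9·34 + 12 = 318.

318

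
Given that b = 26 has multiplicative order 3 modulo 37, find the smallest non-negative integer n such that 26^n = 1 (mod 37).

Successive powers of 26 modulo 37:
  26^0=1
So 26^0 ≡ 1 (mod 37), giving n = 0.

0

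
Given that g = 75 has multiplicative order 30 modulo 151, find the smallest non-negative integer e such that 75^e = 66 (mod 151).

Successive powers of 75 modulo 151:
  75^0=1  75^1=75  75^2=38  75^3=132  75^4=85  75^5=33
  75^6=59  75^7=46  75^8=128  75^9=87  75^10=32  75^11=135
  75^12=8  75^13=147  75^14=2  75^15=150  75^16=76  75^17=113
  75^18=19  75^19=66
So 75^19 ≡ 66 (mod 151), giving e = 19.

19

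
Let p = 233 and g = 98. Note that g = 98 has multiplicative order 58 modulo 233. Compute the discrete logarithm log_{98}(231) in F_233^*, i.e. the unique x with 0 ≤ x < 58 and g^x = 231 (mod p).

17

Successive powers of 98 modulo 233:
  98^0=1  98^1=98  98^2=51  98^3=105  98^4=38  98^5=229
  98^6=74  98^7=29  98^8=46  98^9=81  98^10=16  98^11=170
  98^12=117  98^13=49  98^14=142  98^15=169  98^16=19  98^17=231
So 98^17 ≡ 231 (mod 233), giving x = 17.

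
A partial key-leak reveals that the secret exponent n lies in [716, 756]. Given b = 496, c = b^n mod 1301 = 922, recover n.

716

Compute 496^716 mod 1301 = 922, then multiply by 496 repeatedly:
  496^716=922
Found 922 at exponent 716.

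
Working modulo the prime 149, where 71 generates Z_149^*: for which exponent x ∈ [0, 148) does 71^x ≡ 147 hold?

Successive powers of 71 modulo 149:
  71^0=1  71^1=71  71^2=124  71^3=13  71^4=29  71^5=122
  71^6=20  71^7=79  71^8=96  71^9=111  71^10=133  71^11=56
  71^12=102  71^13=90  71^14=132  71^15=134  71^16=127  71^17=77
  71^18=103  71^19=12  71^20=107  71^21=147
So 71^21 ≡ 147 (mod 149), giving x = 21.

21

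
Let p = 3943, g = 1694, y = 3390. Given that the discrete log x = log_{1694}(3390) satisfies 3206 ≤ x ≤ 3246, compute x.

3241

Compute 1694^3206 mod 3943 = 3643, then multiply by 1694 repeatedly:
  1694^3206=3643  1694^3207=447  1694^3208=162  1694^3209=2361  1694^3210=1332
  1694^3211=1012  1694^3212=3066  1694^3213=873  1694^3214=237  1694^3215=3235
  1694^3216=3263  1694^3217=3379  1694^3218=2733  1694^3219=620  1694^3220=1442
  1694^3221=2031  1694^3222=2218  1694^3223=3556  1694^3224=2903  1694^3225=761
  1694^3226=3716  1694^3227=1876  1694^3228=3829  1694^3229=91  1694^3230=377
  1694^3231=3815  1694^3232=33  1694^3233=700  1694^3234=2900  1694^3235=3565
  1694^3236=2377  1694^3237=835  1694^3238=2896  1694^3239=732  1694^3240=1906
  1694^3241=3390
Found 3390 at exponent 3241.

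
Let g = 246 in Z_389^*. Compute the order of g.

194

The order of 246 must divide p − 1 = 388 = 2^2 · 97.
Divisors: 1, 2, 4, 97, 194, 388.
Check each in increasing order: 246^1 ≡ 246;  246^2 ≡ 221;  246^4 ≡ 216;  246^97 ≡ 388;  246^194 ≡ 1.
Smallest exponent giving 1 is 194.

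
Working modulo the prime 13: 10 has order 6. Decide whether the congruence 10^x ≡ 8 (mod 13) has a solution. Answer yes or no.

no

⟨10⟩ has order 6; its elements mod 13 are {1, 3, 4, 9, 10, 12}.
8 is not in this set.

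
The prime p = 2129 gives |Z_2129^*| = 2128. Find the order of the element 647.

2128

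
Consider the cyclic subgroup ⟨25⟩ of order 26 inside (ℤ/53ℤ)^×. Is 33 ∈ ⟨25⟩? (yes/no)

33 ∈ ⟨25⟩ iff 33^26 ≡ 1 (mod 53), since |⟨25⟩| = 26.
33^26 mod 53 = 52.
Since 52 ≠ 1, 33 does not lie in the subgroup.

no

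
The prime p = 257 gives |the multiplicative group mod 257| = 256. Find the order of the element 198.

128

The order of 198 must divide p − 1 = 256 = 2^8.
Divisors: 1, 2, 4, 8, 16, 32, 64, 128, 256.
Check each in increasing order: 198^1 ≡ 198;  198^2 ≡ 140;  198^4 ≡ 68;  198^8 ≡ 255;  198^16 ≡ 4;  198^32 ≡ 16;  198^64 ≡ 256;  198^128 ≡ 1.
Smallest exponent giving 1 is 128.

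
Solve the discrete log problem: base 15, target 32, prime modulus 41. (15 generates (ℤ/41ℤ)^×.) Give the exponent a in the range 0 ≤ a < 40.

Successive powers of 15 modulo 41:
  15^0=1  15^1=15  15^2=20  15^3=13  15^4=31  15^5=14
  15^6=5  15^7=34  15^8=18  15^9=24  15^10=32
So 15^10 ≡ 32 (mod 41), giving a = 10.

10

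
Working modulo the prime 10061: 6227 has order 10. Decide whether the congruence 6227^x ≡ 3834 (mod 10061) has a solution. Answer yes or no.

3834 ∈ ⟨6227⟩ iff 3834^10 ≡ 1 (mod 10061), since |⟨6227⟩| = 10.
3834^10 mod 10061 = 1.
Since 1 = 1, 3834 lies in the subgroup.

yes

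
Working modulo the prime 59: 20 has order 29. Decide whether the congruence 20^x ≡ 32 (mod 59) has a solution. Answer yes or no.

no

32 ∈ ⟨20⟩ iff 32^29 ≡ 1 (mod 59), since |⟨20⟩| = 29.
32^29 mod 59 = 58.
Since 58 ≠ 1, 32 does not lie in the subgroup.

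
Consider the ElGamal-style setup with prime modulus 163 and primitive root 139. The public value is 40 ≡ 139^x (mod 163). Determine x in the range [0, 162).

36

Baby-step giant-step with m = ceil(sqrt(162)) = 13.
Baby table (139^j mod 163 for j=0..12):
  0:1  1:139  2:87  3:31  4:71  5:89  6:146  7:82
  8:151  9:125  10:97  11:117  12:126
Giant step factor: 139^(-13) ≡ 67 (mod 163).
Scan 40·67^i mod 163 for i = 0, 1, …:
  i=0: 40   i=1: 72   i=2: 97
Match at i=2, j=10: x = 2·13 + 10 = 36.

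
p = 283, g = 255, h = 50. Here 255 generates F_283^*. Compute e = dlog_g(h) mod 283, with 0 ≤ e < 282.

Baby-step giant-step with m = ceil(sqrt(282)) = 17.
Baby table (255^j mod 283 for j=0..16):
  0:1  1:255  2:218  3:122  4:263  5:277  6:168  7:107
  8:117  9:120  10:36  11:124  12:207  13:147  14:129  15:67
  16:105
Giant step factor: 255^(-17) ≡ 18 (mod 283).
Scan 50·18^i mod 283 for i = 0, 1, …:
  i=0: 50   i=1: 51   i=2: 69   i=3: 110
  i=4: 282   i=5: 265   i=6: 242   i=7: 111
  i=8: 17   i=9: 23   i=10: 131   i=11: 94
  i=12: 277
Match at i=12, j=5: e = 12·17 + 5 = 209.

209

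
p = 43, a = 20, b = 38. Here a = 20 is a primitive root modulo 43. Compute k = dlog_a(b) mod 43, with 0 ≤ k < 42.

Baby-step giant-step with m = ceil(sqrt(42)) = 7.
Baby table (20^j mod 43 for j=0..6):
  0:1  1:20  2:13  3:2  4:40  5:26  6:4
Giant step factor: 20^(-7) ≡ 7 (mod 43).
Scan 38·7^i mod 43 for i = 0, 1, …:
  i=0: 38   i=1: 8   i=2: 13
Match at i=2, j=2: k = 2·7 + 2 = 16.

16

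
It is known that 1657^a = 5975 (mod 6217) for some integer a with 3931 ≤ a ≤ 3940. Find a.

Compute 1657^3931 mod 6217 = 4388, then multiply by 1657 repeatedly:
  1657^3931=4388  1657^3932=3243  1657^3933=2163  1657^3934=3099  1657^3935=6018
  1657^3936=5975
Found 5975 at exponent 3936.

3936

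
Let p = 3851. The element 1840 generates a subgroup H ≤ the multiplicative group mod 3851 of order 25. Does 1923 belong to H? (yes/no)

yes

⟨1840⟩ has order 25; its elements mod 3851 are {1, 498, 518, 545, 563, 571, 969, 1187, 1312, 1540, 1840, 1923, 2058, 2556, 2557, 2605, 2606, 2809, 3102, 3115, 3168, 3235, 3354, 3633, 3798}.
1923 is in this set.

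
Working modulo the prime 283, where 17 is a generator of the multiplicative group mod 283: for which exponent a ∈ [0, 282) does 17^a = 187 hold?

Successive powers of 17 modulo 283:
  17^0=1  17^1=17  17^2=6  17^3=102  17^4=36  17^5=46
  17^6=216  17^7=276  17^8=164  17^9=241  17^10=135  17^11=31
  17^12=244  17^13=186  17^14=49  17^15=267  17^16=11  17^17=187
So 17^17 ≡ 187 (mod 283), giving a = 17.

17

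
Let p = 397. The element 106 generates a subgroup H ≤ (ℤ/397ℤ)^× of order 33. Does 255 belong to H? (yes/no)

255 ∈ ⟨106⟩ iff 255^33 ≡ 1 (mod 397), since |⟨106⟩| = 33.
255^33 mod 397 = 1.
Since 1 = 1, 255 lies in the subgroup.

yes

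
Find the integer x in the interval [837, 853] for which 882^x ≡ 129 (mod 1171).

844

Compute 882^837 mod 1171 = 935, then multiply by 882 repeatedly:
  882^837=935  882^838=286  882^839=487  882^840=948  882^841=42
  882^842=743  882^843=737  882^844=129
Found 129 at exponent 844.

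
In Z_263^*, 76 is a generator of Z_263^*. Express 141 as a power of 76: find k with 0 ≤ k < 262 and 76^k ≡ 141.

Baby-step giant-step with m = ceil(sqrt(262)) = 17.
Baby table (76^j mod 263 for j=0..16):
  0:1  1:76  2:253  3:29  4:100  5:236  6:52  7:7
  8:6  9:193  10:203  11:174  12:74  13:101  14:49  15:42
  16:36
Giant step factor: 76^(-17) ≡ 67 (mod 263).
Scan 141·67^i mod 263 for i = 0, 1, …:
  i=0: 141   i=1: 242   i=2: 171   i=3: 148
  i=4: 185   i=5: 34   i=6: 174
Match at i=6, j=11: k = 6·17 + 11 = 113.

113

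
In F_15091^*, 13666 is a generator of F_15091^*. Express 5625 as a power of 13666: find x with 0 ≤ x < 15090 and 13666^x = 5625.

540

Baby-step giant-step with m = ceil(sqrt(15090)) = 123.
Baby table (13666^j mod 15091 for j=0..122):
  0:1  1:13666  2:8431  3:13352  4:3151  5:6943  6:5921  7:13535
  8:14014  9:10534  10:4595  11:1619  12:1848  13:7525  14:6576  15:711
  16:13013  17:3314  18:1033  19:6893  20:1716  21:14533  22:10418  23:3894
  24:4538  25:7389  26:4193  27:1011  28:8061  29:12417  30:7518  31:1460
  32:2058  33:10095  34:11439  35:12796  36:10719  37:12608  38:6981  39:12135
  40:1911  41:8296  42:9544  43:11882  44:252  45:3084  46:11872  47:14502
  48:9320  49:14171  50:13174  51:254  52:234  53:13643  54:11024  55:531
  56:12966  57:9925  58:12233  59:13171  60:4529  61:5123  62:3769  63:1571
  64:9884  65:10294  66:14593  67:373  68:11751  69:5835  70:266  71:13316
  72:9178  73:5247  74:8161  75:5736  76:5522  77:8652  78:247  79:10209
  80:14990  81:8106  82:8656  83:9638  84:13751  85:8034  86:5619  87:6246
  88:3140  89:7527  90:3726  91:2482  92:9535  93:9616  94:14919  95:3644
  96:13695  97:12379  98:1304  99:13084  100:7776  101:11085  102:4152  103:14163
  104:9483  105:8261  106:14146  107:3526  108:753  109:13527  110:10323  111:3450
  112:3416  113:6593  114:6668  115:5430  116:3933  117:9327  118:4196  119:11827
  120:3172  121:7200  122:1880
Giant step factor: 13666^(-123) ≡ 4929 (mod 15091).
Scan 5625·4929^i mod 15091 for i = 0, 1, …:
  i=0: 5625   i=1: 3458   i=2: 6743   i=3: 5865
  i=4: 9320
Match at i=4, j=48: x = 4·123 + 48 = 540.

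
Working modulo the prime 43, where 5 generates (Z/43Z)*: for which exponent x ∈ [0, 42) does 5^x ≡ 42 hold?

21

Baby-step giant-step with m = ceil(sqrt(42)) = 7.
Baby table (5^j mod 43 for j=0..6):
  0:1  1:5  2:25  3:39  4:23  5:29  6:16
Giant step factor: 5^(-7) ≡ 7 (mod 43).
Scan 42·7^i mod 43 for i = 0, 1, …:
  i=0: 42   i=1: 36   i=2: 37   i=3: 1
Match at i=3, j=0: x = 3·7 + 0 = 21.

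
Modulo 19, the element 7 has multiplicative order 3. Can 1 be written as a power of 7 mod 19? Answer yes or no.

yes

1 ∈ ⟨7⟩ iff 1^3 ≡ 1 (mod 19), since |⟨7⟩| = 3.
1^3 mod 19 = 1.
Since 1 = 1, 1 lies in the subgroup.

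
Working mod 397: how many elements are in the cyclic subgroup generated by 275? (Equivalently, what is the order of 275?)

198

The order of 275 must divide p − 1 = 396 = 2^2 · 3^2 · 11.
Divisors: 1, 2, 3, 4, 6, 9, 11, 12, 18, 22, 33, 36, 44, 66, 99, 132, 198, 396.
Check each in increasing order: 275^1 ≡ 275;  275^2 ≡ 195;  275^3 ≡ 30;  275^4 ≡ 310;  275^6 ≡ 106;  275^9 ≡ 4;  275^11 ≡ 383;  275^12 ≡ 120;  275^18 ≡ 16;  275^22 ≡ 196;  275^33 ≡ 35;  275^36 ≡ 256;  275^44 ≡ 304;  275^66 ≡ 34;  275^99 ≡ 396;  275^132 ≡ 362;  275^198 ≡ 1.
Smallest exponent giving 1 is 198.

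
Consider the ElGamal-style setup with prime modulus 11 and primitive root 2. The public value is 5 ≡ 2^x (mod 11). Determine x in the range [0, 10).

4

Successive powers of 2 modulo 11:
  2^0=1  2^1=2  2^2=4  2^3=8  2^4=5
So 2^4 ≡ 5 (mod 11), giving x = 4.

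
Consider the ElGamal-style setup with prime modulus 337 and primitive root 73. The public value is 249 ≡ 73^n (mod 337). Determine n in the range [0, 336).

Baby-step giant-step with m = ceil(sqrt(336)) = 19.
Baby table (73^j mod 337 for j=0..18):
  0:1  1:73  2:274  3:119  4:262  5:254  6:7  7:174
  8:233  9:159  10:149  11:93  12:49  13:207  14:283  15:102
  16:32  17:314  18:6
Giant step factor: 73^(-19) ≡ 327 (mod 337).
Scan 249·327^i mod 337 for i = 0, 1, …:
  i=0: 249   i=1: 206   i=2: 299   i=3: 43
  i=4: 244   i=5: 256   i=6: 136   i=7: 325
  i=8: 120   i=9: 148   i=10: 205   i=11: 309
  i=12: 280   i=13: 233
Match at i=13, j=8: n = 13·19 + 8 = 255.

255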